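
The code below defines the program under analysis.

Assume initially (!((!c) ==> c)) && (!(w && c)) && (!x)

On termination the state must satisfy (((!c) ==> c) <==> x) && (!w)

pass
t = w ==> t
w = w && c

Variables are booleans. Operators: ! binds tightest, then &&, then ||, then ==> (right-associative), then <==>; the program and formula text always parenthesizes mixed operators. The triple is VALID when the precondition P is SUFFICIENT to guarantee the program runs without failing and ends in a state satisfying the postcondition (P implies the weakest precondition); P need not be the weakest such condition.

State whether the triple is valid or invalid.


Working backward. After the program, (((!c) ==> c) <==> x) && (!w) must hold.
Before w := w && c: (((!c) ==> c) <==> x) && (!(w && c))
Before t := w ==> t: (((!c) ==> c) <==> x) && (!(w && c))
Before skip: (((!c) ==> c) <==> x) && (!(w && c))
The weakest precondition is (((!c) ==> c) <==> x) && (!(w && c)).
Check whether (!((!c) ==> c)) && (!(w && c)) && (!x) implies it.
Every state satisfying the precondition satisfies the weakest precondition: the implication holds.
Answer: valid


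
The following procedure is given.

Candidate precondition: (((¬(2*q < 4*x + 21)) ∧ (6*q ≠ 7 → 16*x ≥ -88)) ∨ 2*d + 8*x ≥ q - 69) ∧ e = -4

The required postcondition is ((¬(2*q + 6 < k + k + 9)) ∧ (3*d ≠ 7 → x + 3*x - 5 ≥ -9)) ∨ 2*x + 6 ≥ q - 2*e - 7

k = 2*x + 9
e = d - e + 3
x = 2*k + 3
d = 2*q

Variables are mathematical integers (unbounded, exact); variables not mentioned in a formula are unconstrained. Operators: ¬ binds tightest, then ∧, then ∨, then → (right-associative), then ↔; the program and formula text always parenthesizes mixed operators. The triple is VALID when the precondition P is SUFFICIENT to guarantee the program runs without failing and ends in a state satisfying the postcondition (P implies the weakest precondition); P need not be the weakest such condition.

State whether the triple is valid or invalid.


Working backward. After the program, the postcondition ((¬(2*q + 6 < k + k + 9)) ∧ (3*d ≠ 7 → x + 3*x - 5 ≥ -9)) ∨ 2*x + 6 ≥ q - 2*e - 7 must hold; in canonical form it is ((¬(2*q < 2*k + 3)) ∧ (3*d ≠ 7 → 4*x ≥ -4)) ∨ 2*e + 2*x ≥ q - 13.
Before d := 2*q: ((¬(2*q < 2*k + 3)) ∧ (6*q ≠ 7 → 4*x ≥ -4)) ∨ 2*e + 2*x ≥ q - 13
Before x := 2*k + 3: ((¬(2*q < 2*k + 3)) ∧ (6*q ≠ 7 → 8*k ≥ -16)) ∨ 2*e + 4*k ≥ q - 19
Before e := d - e + 3: ((¬(2*q < 2*k + 3)) ∧ (6*q ≠ 7 → 8*k ≥ -16)) ∨ 2*d + 4*k ≥ 2*e + q - 25
Before k := 2*x + 9: ((¬(2*q < 4*x + 21)) ∧ (6*q ≠ 7 → 16*x ≥ -88)) ∨ 2*d + 8*x ≥ 2*e + q - 61
The weakest precondition is ((¬(2*q < 4*x + 21)) ∧ (6*q ≠ 7 → 16*x ≥ -88)) ∨ 2*d + 8*x ≥ 2*e + q - 61.
Check whether (((¬(2*q < 4*x + 21)) ∧ (6*q ≠ 7 → 16*x ≥ -88)) ∨ 2*d + 8*x ≥ q - 69) ∧ e = -4 implies it.
Every state satisfying the precondition satisfies the weakest precondition: the implication holds.
Answer: valid


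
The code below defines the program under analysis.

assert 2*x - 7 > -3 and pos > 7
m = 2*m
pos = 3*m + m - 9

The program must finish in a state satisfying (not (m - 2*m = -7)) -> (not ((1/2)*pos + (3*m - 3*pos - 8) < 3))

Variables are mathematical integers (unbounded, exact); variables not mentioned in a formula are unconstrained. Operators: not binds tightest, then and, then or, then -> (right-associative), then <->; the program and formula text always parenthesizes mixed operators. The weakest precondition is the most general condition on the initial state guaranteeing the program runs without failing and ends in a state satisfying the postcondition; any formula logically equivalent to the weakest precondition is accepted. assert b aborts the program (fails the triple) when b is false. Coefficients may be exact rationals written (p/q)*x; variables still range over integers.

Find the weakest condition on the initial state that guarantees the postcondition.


Working backward. After the program, the postcondition (not (m - 2*m = -7)) -> (not ((1/2)*pos + (3*m - 3*pos - 8) < 3)) must hold; in canonical form it is (not (m = 7)) -> (not (3*m < (5/2)*pos + 11)).
Before pos := 3*m + m - 9: (not (m = 7)) -> (not (7*m > 23/2))
Before m := 2*m: (not (2*m = 7)) -> (not (14*m > 23/2))
Before assert 2*x - 7 > -3 and pos > 7: 2*x > 4 and pos > 7 and ((not (2*m = 7)) -> (not (14*m > 23/2)))
Answer: WP = 2*x > 4 and pos > 7 and ((not (2*m = 7)) -> (not (14*m > 23/2)))


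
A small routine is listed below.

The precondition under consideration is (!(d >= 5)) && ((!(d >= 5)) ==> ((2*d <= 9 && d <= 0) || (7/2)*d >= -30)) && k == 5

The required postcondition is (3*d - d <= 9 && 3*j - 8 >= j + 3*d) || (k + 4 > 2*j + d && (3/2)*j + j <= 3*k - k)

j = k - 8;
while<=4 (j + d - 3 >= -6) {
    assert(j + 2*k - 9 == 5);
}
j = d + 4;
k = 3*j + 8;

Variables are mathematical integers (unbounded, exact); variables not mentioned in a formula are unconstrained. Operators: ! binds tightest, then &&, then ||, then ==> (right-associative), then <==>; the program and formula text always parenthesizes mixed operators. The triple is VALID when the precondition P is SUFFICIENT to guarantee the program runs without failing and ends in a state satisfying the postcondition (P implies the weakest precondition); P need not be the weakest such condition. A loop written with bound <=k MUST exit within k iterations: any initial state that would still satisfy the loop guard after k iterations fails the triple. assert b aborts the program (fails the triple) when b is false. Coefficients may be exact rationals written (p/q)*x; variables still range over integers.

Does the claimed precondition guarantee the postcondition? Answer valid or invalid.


Working backward. After the program, the postcondition (3*d - d <= 9 && 3*j - 8 >= j + 3*d) || (k + 4 > 2*j + d && (3/2)*j + j <= 3*k - k) must hold; in canonical form it is (2*d <= 9 && 2*j >= 3*d + 8) || (k > d + 2*j - 4 && (5/2)*j <= 2*k).
Before k := 3*j + 8: (2*d <= 9 && 2*j >= 3*d + 8) || (j > d - 12 && (7/2)*j >= -16)
Before j := d + 4: (2*d <= 9 && d <= 0) || (7/2)*d >= -30
Before the loop (bound <=4), unroll the exhaustion recursion (WP_0 = exit-now case; WP_j = one more guarded iteration, up to j = 4):
  WP_0: (!(d + j >= -3)) && ((2*d <= 9 && d <= 0) || (7/2)*d >= -30)
  WP_1: (d + j >= -3 ==> (j + 2*k == 14 && (!(d + j >= -3)) && ((2*d <= 9 && d <= 0) || (7/2)*d >= -30))) && ((!(d + j >= -3)) ==> ((2*d <= 9 && d <= 0) || (7/2)*d >= -30))
  WP_2: (d + j >= -3 ==> (j + 2*k == 14 && (d + j >= -3 ==> (j + 2*k == 14 && (!(d + j >= -3)) && ((2*d <= 9 && d <= 0) || (7/2)*d >= -30))) && ((!(d + j >= -3)) ==> ((2*d <= 9 && d <= 0) || (7/2)*d >= -30)))) && ((!(d + j >= -3)) ==> ((2*d <= 9 && d <= 0) || (7/2)*d >= -30))
  WP_3: (d + j >= -3 ==> (j + 2*k == 14 && (d + j >= -3 ==> (j + 2*k == 14 && (d + j >= -3 ==> (j + 2*k == 14 && (!(d + j >= -3)) && ((2*d <= 9 && d <= 0) || (7/2)*d >= -30))) && ((!(d + j >= -3)) ==> ((2*d <= 9 && d <= 0) || (7/2)*d >= -30)))) && ((!(d + j >= -3)) ==> ((2*d <= 9 && d <= 0) || (7/2)*d >= -30)))) && ((!(d + j >= -3)) ==> ((2*d <= 9 && d <= 0) || (7/2)*d >= -30))
  WP_4: (d + j >= -3 ==> (j + 2*k == 14 && (d + j >= -3 ==> (j + 2*k == 14 && (d + j >= -3 ==> (j + 2*k == 14 && (d + j >= -3 ==> (j + 2*k == 14 && (!(d + j >= -3)) && ((2*d <= 9 && d <= 0) || (7/2)*d >= -30))) && ((!(d + j >= -3)) ==> ((2*d <= 9 && d <= 0) || (7/2)*d >= -30)))) && ((!(d + j >= -3)) ==> ((2*d <= 9 && d <= 0) || (7/2)*d >= -30)))) && ((!(d + j >= -3)) ==> ((2*d <= 9 && d <= 0) || (7/2)*d >= -30)))) && ((!(d + j >= -3)) ==> ((2*d <= 9 && d <= 0) || (7/2)*d >= -30))
So before the loop: (d + j >= -3 ==> (j + 2*k == 14 && (d + j >= -3 ==> (j + 2*k == 14 && (d + j >= -3 ==> (j + 2*k == 14 && (d + j >= -3 ==> (j + 2*k == 14 && (!(d + j >= -3)) && ((2*d <= 9 && d <= 0) || (7/2)*d >= -30))) && ((!(d + j >= -3)) ==> ((2*d <= 9 && d <= 0) || (7/2)*d >= -30)))) && ((!(d + j >= -3)) ==> ((2*d <= 9 && d <= 0) || (7/2)*d >= -30)))) && ((!(d + j >= -3)) ==> ((2*d <= 9 && d <= 0) || (7/2)*d >= -30)))) && ((!(d + j >= -3)) ==> ((2*d <= 9 && d <= 0) || (7/2)*d >= -30))
Before j := k - 8: (d + k >= 5 ==> (3*k == 22 && (d + k >= 5 ==> (3*k == 22 && (d + k >= 5 ==> (3*k == 22 && (d + k >= 5 ==> (3*k == 22 && (!(d + k >= 5)) && ((2*d <= 9 && d <= 0) || (7/2)*d >= -30))) && ((!(d + k >= 5)) ==> ((2*d <= 9 && d <= 0) || (7/2)*d >= -30)))) && ((!(d + k >= 5)) ==> ((2*d <= 9 && d <= 0) || (7/2)*d >= -30)))) && ((!(d + k >= 5)) ==> ((2*d <= 9 && d <= 0) || (7/2)*d >= -30)))) && ((!(d + k >= 5)) ==> ((2*d <= 9 && d <= 0) || (7/2)*d >= -30))
The weakest precondition is (d + k >= 5 ==> (3*k == 22 && (d + k >= 5 ==> (3*k == 22 && (d + k >= 5 ==> (3*k == 22 && (d + k >= 5 ==> (3*k == 22 && (!(d + k >= 5)) && ((2*d <= 9 && d <= 0) || (7/2)*d >= -30))) && ((!(d + k >= 5)) ==> ((2*d <= 9 && d <= 0) || (7/2)*d >= -30)))) && ((!(d + k >= 5)) ==> ((2*d <= 9 && d <= 0) || (7/2)*d >= -30)))) && ((!(d + k >= 5)) ==> ((2*d <= 9 && d <= 0) || (7/2)*d >= -30)))) && ((!(d + k >= 5)) ==> ((2*d <= 9 && d <= 0) || (7/2)*d >= -30)).
Check whether (!(d >= 5)) && ((!(d >= 5)) ==> ((2*d <= 9 && d <= 0) || (7/2)*d >= -30)) && k == 5 implies it.
Countermodel: at the initial state d = 1, k = 5, the precondition holds but the weakest precondition fails.
Answer: invalid


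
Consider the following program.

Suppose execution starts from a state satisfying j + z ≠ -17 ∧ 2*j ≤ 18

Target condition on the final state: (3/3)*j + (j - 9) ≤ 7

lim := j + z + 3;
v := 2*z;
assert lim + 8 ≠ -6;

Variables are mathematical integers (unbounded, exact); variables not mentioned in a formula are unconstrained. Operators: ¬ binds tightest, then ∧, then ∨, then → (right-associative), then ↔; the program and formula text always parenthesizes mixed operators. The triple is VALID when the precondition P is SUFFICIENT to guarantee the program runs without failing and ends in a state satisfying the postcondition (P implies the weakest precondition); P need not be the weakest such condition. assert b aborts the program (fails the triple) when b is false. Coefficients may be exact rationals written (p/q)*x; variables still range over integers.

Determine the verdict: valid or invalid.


Working backward. After the program, the postcondition (3/3)*j + (j - 9) ≤ 7 must hold; in canonical form it is 2*j ≤ 16.
Before assert lim + 8 ≠ -6: lim ≠ -14 ∧ 2*j ≤ 16
Before v := 2*z: lim ≠ -14 ∧ 2*j ≤ 16
Before lim := j + z + 3: j + z ≠ -17 ∧ 2*j ≤ 16
The weakest precondition is j + z ≠ -17 ∧ 2*j ≤ 16.
Check whether j + z ≠ -17 ∧ 2*j ≤ 18 implies it.
Countermodel: at the initial state j = 9, z = -25, the precondition holds but the weakest precondition fails.
Answer: invalid


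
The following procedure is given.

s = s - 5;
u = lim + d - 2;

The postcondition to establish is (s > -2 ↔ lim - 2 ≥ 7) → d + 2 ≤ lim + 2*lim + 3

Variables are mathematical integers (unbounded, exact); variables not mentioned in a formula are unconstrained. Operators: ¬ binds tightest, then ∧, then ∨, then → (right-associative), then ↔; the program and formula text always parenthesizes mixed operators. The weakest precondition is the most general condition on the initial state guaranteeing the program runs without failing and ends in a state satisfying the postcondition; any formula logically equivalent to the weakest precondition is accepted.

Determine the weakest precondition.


Working backward. After the program, the postcondition (s > -2 ↔ lim - 2 ≥ 7) → d + 2 ≤ lim + 2*lim + 3 must hold; in canonical form it is (s > -2 ↔ lim ≥ 9) → d ≤ 3*lim + 1.
Before u := lim + d - 2: (s > -2 ↔ lim ≥ 9) → d ≤ 3*lim + 1
Before s := s - 5: (s > 3 ↔ lim ≥ 9) → d ≤ 3*lim + 1
Answer: WP = (s > 3 ↔ lim ≥ 9) → d ≤ 3*lim + 1


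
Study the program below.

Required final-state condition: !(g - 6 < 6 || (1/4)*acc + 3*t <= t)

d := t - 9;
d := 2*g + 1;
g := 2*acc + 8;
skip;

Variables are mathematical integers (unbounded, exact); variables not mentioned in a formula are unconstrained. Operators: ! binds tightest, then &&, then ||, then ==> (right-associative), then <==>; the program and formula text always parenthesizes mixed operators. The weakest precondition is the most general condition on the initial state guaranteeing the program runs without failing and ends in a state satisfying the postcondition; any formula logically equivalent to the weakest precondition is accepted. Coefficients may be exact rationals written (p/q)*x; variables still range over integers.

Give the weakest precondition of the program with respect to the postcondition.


Working backward. After the program, the postcondition !(g - 6 < 6 || (1/4)*acc + 3*t <= t) must hold; in canonical form it is !(g < 12 || (1/4)*acc + 2*t <= 0).
Before skip: !(g < 12 || (1/4)*acc + 2*t <= 0)
Before g := 2*acc + 8: !(2*acc < 4 || (1/4)*acc + 2*t <= 0)
Before d := 2*g + 1: !(2*acc < 4 || (1/4)*acc + 2*t <= 0)
Before d := t - 9: !(2*acc < 4 || (1/4)*acc + 2*t <= 0)
Answer: WP = !(2*acc < 4 || (1/4)*acc + 2*t <= 0)


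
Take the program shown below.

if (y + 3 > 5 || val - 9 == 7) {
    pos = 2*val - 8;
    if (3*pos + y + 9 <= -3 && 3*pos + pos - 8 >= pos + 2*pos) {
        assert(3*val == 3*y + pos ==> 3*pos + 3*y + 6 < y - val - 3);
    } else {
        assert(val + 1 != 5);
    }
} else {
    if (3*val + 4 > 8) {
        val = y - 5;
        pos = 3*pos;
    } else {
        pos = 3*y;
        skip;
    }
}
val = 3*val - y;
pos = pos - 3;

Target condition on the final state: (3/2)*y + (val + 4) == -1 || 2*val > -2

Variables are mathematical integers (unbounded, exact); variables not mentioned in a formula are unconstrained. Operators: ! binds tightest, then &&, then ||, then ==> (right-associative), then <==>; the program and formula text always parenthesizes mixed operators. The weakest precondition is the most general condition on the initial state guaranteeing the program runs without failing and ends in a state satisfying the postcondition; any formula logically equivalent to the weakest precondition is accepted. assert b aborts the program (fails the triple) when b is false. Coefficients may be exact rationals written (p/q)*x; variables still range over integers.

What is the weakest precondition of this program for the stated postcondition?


Working backward. After the program, the postcondition (3/2)*y + (val + 4) == -1 || 2*val > -2 must hold; in canonical form it is val + (3/2)*y == -5 || 2*val > -2.
Before pos := pos - 3: val + (3/2)*y == -5 || 2*val > -2
Before val := 3*val - y: 3*val + (1/2)*y == -5 || 6*val > 2*y - 2
Then branch requires ((6*val + y <= 12 && 2*val >= 16) ==> ((val == 3*y - 8 ==> 7*val + 2*y < 15) && (3*val + (1/2)*y == -5 || 6*val > 2*y - 2))) && ((!(6*val + y <= 12 && 2*val >= 16)) ==> (val != 4 && (3*val + (1/2)*y == -5 || 6*val > 2*y - 2))); else branch requires (3*val > 4 ==> ((7/2)*y == 10 || 4*y > 28)) && ((!(3*val > 4)) ==> (3*val + (1/2)*y == -5 || 6*val > 2*y - 2)).
Before the if: ((y > 2 || val == 16) ==> (((6*val + y <= 12 && 2*val >= 16) ==> ((val == 3*y - 8 ==> 7*val + 2*y < 15) && (3*val + (1/2)*y == -5 || 6*val > 2*y - 2))) && ((!(6*val + y <= 12 && 2*val >= 16)) ==> (val != 4 && (3*val + (1/2)*y == -5 || 6*val > 2*y - 2))))) && ((!(y > 2 || val == 16)) ==> ((3*val > 4 ==> ((7/2)*y == 10 || 4*y > 28)) && ((!(3*val > 4)) ==> (3*val + (1/2)*y == -5 || 6*val > 2*y - 2))))
Answer: WP = ((y > 2 || val == 16) ==> (((6*val + y <= 12 && 2*val >= 16) ==> ((val == 3*y - 8 ==> 7*val + 2*y < 15) && (3*val + (1/2)*y == -5 || 6*val > 2*y - 2))) && ((!(6*val + y <= 12 && 2*val >= 16)) ==> (val != 4 && (3*val + (1/2)*y == -5 || 6*val > 2*y - 2))))) && ((!(y > 2 || val == 16)) ==> ((3*val > 4 ==> ((7/2)*y == 10 || 4*y > 28)) && ((!(3*val > 4)) ==> (3*val + (1/2)*y == -5 || 6*val > 2*y - 2))))


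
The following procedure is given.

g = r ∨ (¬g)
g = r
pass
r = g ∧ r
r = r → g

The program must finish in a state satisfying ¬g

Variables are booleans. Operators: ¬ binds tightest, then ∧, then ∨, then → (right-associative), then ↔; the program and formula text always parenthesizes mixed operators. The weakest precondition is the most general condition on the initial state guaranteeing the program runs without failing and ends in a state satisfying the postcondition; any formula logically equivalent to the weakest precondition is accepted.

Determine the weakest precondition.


Working backward. After the program, ¬g must hold.
Before r := r → g: ¬g
Before r := g ∧ r: ¬g
Before skip: ¬g
Before g := r: ¬r
Before g := r ∨ (¬g): ¬r
Answer: WP = ¬r


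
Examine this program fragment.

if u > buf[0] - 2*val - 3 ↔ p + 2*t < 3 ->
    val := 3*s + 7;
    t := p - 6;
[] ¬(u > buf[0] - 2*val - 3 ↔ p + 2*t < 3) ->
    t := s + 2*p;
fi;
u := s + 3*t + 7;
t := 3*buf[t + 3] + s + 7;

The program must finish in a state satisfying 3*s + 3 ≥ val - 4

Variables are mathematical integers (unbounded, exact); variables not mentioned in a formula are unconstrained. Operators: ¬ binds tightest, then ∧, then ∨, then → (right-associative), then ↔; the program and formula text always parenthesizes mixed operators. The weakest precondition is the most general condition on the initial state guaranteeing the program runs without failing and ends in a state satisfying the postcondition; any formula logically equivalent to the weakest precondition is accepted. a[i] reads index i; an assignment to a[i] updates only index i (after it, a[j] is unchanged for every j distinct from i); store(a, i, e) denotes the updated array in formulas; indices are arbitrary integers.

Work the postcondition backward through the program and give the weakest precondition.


Working backward. After the program, the postcondition 3*s + 3 ≥ val - 4 must hold; in canonical form it is 3*s ≥ val - 7.
Before t := 3*buf[t + 3] + s + 7: 3*s ≥ val - 7
Before u := s + 3*t + 7: 3*s ≥ val - 7
Then branch requires true; else branch requires 3*s ≥ val - 7.
Before the if: (¬(u + 2*val > buf[0] - 3 ↔ p + 2*t < 3)) → 3*s ≥ val - 7
Answer: WP = (¬(u + 2*val > buf[0] - 3 ↔ p + 2*t < 3)) → 3*s ≥ val - 7


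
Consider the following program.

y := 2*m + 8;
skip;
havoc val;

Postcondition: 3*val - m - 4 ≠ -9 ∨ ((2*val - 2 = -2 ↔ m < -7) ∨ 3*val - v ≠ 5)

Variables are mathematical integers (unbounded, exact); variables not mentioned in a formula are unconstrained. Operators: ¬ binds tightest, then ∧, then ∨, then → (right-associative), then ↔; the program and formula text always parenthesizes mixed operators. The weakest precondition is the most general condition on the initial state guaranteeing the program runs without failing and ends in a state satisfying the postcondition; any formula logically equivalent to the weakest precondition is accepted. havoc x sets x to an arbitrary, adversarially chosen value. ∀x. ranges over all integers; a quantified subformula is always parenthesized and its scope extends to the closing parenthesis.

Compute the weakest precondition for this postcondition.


Working backward. After the program, the postcondition 3*val - m - 4 ≠ -9 ∨ ((2*val - 2 = -2 ↔ m < -7) ∨ 3*val - v ≠ 5) must hold; in canonical form it is 3*val ≠ m - 5 ∨ (2*val = 0 ↔ m < -7) ∨ 3*val ≠ v + 5.
Before havoc val: ∀val_1. (3*val_1 ≠ m - 5 ∨ (2*val_1 = 0 ↔ m < -7) ∨ 3*val_1 ≠ v + 5)
Before skip: ∀val_1. (3*val_1 ≠ m - 5 ∨ (2*val_1 = 0 ↔ m < -7) ∨ 3*val_1 ≠ v + 5)
Before y := 2*m + 8: ∀val_1. (3*val_1 ≠ m - 5 ∨ (2*val_1 = 0 ↔ m < -7) ∨ 3*val_1 ≠ v + 5)
Answer: WP = ∀val_1. (3*val_1 ≠ m - 5 ∨ (2*val_1 = 0 ↔ m < -7) ∨ 3*val_1 ≠ v + 5)


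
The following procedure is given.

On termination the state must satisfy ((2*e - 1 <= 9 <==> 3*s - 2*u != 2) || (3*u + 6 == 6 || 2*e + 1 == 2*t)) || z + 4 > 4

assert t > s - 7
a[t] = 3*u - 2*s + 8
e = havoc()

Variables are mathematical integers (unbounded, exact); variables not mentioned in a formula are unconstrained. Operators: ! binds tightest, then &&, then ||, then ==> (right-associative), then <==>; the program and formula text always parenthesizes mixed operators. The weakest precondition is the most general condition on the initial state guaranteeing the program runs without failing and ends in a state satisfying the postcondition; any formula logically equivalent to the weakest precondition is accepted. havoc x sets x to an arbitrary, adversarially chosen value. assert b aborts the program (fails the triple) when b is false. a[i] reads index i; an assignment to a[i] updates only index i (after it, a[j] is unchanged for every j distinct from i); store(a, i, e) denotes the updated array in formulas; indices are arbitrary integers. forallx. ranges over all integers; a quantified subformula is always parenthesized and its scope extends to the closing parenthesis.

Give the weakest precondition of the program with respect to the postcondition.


Working backward. After the program, the postcondition ((2*e - 1 <= 9 <==> 3*s - 2*u != 2) || (3*u + 6 == 6 || 2*e + 1 == 2*t)) || z + 4 > 4 must hold; in canonical form it is (2*e <= 10 <==> 3*s != 2*u + 2) || 3*u == 0 || 2*e == 2*t - 1 || z > 0.
Before havoc e: forall e_1. ((2*e_1 <= 10 <==> 3*s != 2*u + 2) || 3*u == 0 || 2*e_1 == 2*t - 1 || z > 0)
Before a[t] := 3*u - 2*s + 8: forall e_1. ((2*e_1 <= 10 <==> 3*s != 2*u + 2) || 3*u == 0 || 2*e_1 == 2*t - 1 || z > 0)
Before assert t > s - 7: t > s - 7 && (forall e_1. ((2*e_1 <= 10 <==> 3*s != 2*u + 2) || 3*u == 0 || 2*e_1 == 2*t - 1 || z > 0))
Answer: WP = t > s - 7 && (forall e_1. ((2*e_1 <= 10 <==> 3*s != 2*u + 2) || 3*u == 0 || 2*e_1 == 2*t - 1 || z > 0))


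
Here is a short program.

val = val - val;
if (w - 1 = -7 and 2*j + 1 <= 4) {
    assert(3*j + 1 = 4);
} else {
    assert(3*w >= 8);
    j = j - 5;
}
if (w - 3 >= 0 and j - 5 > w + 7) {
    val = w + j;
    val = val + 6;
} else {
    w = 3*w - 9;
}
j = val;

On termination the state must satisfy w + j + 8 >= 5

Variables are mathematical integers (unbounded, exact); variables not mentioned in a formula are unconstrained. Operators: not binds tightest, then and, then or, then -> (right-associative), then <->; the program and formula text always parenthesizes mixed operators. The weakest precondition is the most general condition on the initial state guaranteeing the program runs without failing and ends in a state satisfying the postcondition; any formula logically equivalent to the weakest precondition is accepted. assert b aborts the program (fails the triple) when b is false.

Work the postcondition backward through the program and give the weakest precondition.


Working backward. After the program, the postcondition w + j + 8 >= 5 must hold; in canonical form it is j + w >= -3.
Before j := val: val + w >= -3
Then branch requires j + 2*w >= -9; else branch requires val + 3*w >= 6.
Before the if: ((w >= 3 and j > w + 12) -> j + 2*w >= -9) and ((not (w >= 3 and j > w + 12)) -> val + 3*w >= 6)
Then branch requires 3*j = 3 and ((w >= 3 and j > w + 12) -> j + 2*w >= -9) and ((not (w >= 3 and j > w + 12)) -> val + 3*w >= 6); else branch requires 3*w >= 8 and ((w >= 3 and j > w + 17) -> j + 2*w >= -4) and ((not (w >= 3 and j > w + 17)) -> val + 3*w >= 6).
Before the if: ((w = -6 and 2*j <= 3) -> (3*j = 3 and ((w >= 3 and j > w + 12) -> j + 2*w >= -9) and ((not (w >= 3 and j > w + 12)) -> val + 3*w >= 6))) and ((not (w = -6 and 2*j <= 3)) -> (3*w >= 8 and ((w >= 3 and j > w + 17) -> j + 2*w >= -4) and ((not (w >= 3 and j > w + 17)) -> val + 3*w >= 6)))
Before val := val - val: ((w = -6 and 2*j <= 3) -> (3*j = 3 and ((w >= 3 and j > w + 12) -> j + 2*w >= -9) and ((not (w >= 3 and j > w + 12)) -> 3*w >= 6))) and ((not (w = -6 and 2*j <= 3)) -> (3*w >= 8 and ((w >= 3 and j > w + 17) -> j + 2*w >= -4) and ((not (w >= 3 and j > w + 17)) -> 3*w >= 6)))
Answer: WP = ((w = -6 and 2*j <= 3) -> (3*j = 3 and ((w >= 3 and j > w + 12) -> j + 2*w >= -9) and ((not (w >= 3 and j > w + 12)) -> 3*w >= 6))) and ((not (w = -6 and 2*j <= 3)) -> (3*w >= 8 and ((w >= 3 and j > w + 17) -> j + 2*w >= -4) and ((not (w >= 3 and j > w + 17)) -> 3*w >= 6)))


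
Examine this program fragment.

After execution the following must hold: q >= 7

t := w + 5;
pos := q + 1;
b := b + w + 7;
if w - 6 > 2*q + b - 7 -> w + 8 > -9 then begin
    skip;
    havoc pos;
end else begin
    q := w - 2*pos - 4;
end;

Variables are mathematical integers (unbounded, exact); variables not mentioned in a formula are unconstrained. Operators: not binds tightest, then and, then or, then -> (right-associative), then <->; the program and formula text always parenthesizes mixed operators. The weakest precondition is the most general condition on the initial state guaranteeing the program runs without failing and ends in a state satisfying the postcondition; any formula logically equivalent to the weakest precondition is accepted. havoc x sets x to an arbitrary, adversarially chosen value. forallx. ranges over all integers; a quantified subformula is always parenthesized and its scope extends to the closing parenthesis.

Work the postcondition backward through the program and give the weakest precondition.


Working backward. After the program, q >= 7 must hold.
Then branch requires q >= 7; else branch requires w >= 2*pos + 11.
Before the if: ((w > b + 2*q - 1 -> w > -17) -> q >= 7) and ((not (w > b + 2*q - 1 -> w > -17)) -> w >= 2*pos + 11)
Before b := b + w + 7: ((b + 2*q < -6 -> w > -17) -> q >= 7) and ((not (b + 2*q < -6 -> w > -17)) -> w >= 2*pos + 11)
Before pos := q + 1: ((b + 2*q < -6 -> w > -17) -> q >= 7) and ((not (b + 2*q < -6 -> w > -17)) -> w >= 2*q + 13)
Before t := w + 5: ((b + 2*q < -6 -> w > -17) -> q >= 7) and ((not (b + 2*q < -6 -> w > -17)) -> w >= 2*q + 13)
Answer: WP = ((b + 2*q < -6 -> w > -17) -> q >= 7) and ((not (b + 2*q < -6 -> w > -17)) -> w >= 2*q + 13)


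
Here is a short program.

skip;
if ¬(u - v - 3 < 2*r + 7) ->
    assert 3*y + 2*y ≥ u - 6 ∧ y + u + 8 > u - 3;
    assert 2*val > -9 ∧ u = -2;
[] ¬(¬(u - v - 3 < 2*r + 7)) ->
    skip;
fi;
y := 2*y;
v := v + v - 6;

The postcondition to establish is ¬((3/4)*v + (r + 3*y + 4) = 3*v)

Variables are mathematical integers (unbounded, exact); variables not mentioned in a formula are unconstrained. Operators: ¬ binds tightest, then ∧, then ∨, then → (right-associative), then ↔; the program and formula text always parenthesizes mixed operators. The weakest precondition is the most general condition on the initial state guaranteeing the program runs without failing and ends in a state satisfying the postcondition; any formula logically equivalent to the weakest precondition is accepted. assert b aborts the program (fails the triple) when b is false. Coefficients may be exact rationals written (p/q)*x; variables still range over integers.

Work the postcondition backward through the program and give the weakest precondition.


Working backward. After the program, the postcondition ¬((3/4)*v + (r + 3*y + 4) = 3*v) must hold; in canonical form it is ¬(r + 3*y = (9/4)*v - 4).
Before v := v + v - 6: ¬(r + 3*y = (9/2)*v - 35/2)
Before y := 2*y: ¬(r + 6*y = (9/2)*v - 35/2)
Then branch requires 5*y ≥ u - 6 ∧ y > -11 ∧ 2*val > -9 ∧ u = -2 ∧ (¬(r + 6*y = (9/2)*v - 35/2)); else branch requires ¬(r + 6*y = (9/2)*v - 35/2).
Before the if: ((¬(u < 2*r + v + 10)) → (5*y ≥ u - 6 ∧ y > -11 ∧ 2*val > -9 ∧ u = -2 ∧ (¬(r + 6*y = (9/2)*v - 35/2)))) ∧ (u < 2*r + v + 10 → (¬(r + 6*y = (9/2)*v - 35/2)))
Before skip: ((¬(u < 2*r + v + 10)) → (5*y ≥ u - 6 ∧ y > -11 ∧ 2*val > -9 ∧ u = -2 ∧ (¬(r + 6*y = (9/2)*v - 35/2)))) ∧ (u < 2*r + v + 10 → (¬(r + 6*y = (9/2)*v - 35/2)))
Answer: WP = ((¬(u < 2*r + v + 10)) → (5*y ≥ u - 6 ∧ y > -11 ∧ 2*val > -9 ∧ u = -2 ∧ (¬(r + 6*y = (9/2)*v - 35/2)))) ∧ (u < 2*r + v + 10 → (¬(r + 6*y = (9/2)*v - 35/2)))


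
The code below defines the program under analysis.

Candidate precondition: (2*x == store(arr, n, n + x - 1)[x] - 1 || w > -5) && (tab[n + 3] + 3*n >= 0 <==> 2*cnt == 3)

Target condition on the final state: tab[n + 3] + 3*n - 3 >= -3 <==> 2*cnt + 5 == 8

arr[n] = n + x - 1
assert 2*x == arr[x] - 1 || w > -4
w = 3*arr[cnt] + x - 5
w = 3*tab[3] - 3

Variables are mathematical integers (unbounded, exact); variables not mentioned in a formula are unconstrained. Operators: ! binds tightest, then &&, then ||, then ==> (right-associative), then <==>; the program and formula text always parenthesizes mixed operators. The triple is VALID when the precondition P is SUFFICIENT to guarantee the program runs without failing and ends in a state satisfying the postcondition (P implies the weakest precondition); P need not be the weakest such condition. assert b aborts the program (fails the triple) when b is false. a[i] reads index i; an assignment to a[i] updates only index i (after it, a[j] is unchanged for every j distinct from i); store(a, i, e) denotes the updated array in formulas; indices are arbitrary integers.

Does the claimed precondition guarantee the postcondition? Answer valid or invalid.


Working backward. After the program, the postcondition tab[n + 3] + 3*n - 3 >= -3 <==> 2*cnt + 5 == 8 must hold; in canonical form it is tab[n + 3] + 3*n >= 0 <==> 2*cnt == 3.
Before w := 3*tab[3] - 3: tab[n + 3] + 3*n >= 0 <==> 2*cnt == 3
Before w := 3*arr[cnt] + x - 5: tab[n + 3] + 3*n >= 0 <==> 2*cnt == 3
Before assert 2*x == arr[x] - 1 || w > -4: (2*x == arr[x] - 1 || w > -4) && (tab[n + 3] + 3*n >= 0 <==> 2*cnt == 3)
Before arr[n] := n + x - 1: (2*x == store(arr, n, n + x - 1)[x] - 1 || w > -4) && (tab[n + 3] + 3*n >= 0 <==> 2*cnt == 3)
The weakest precondition is (2*x == store(arr, n, n + x - 1)[x] - 1 || w > -4) && (tab[n + 3] + 3*n >= 0 <==> 2*cnt == 3).
Check whether (2*x == store(arr, n, n + x - 1)[x] - 1 || w > -5) && (tab[n + 3] + 3*n >= 0 <==> 2*cnt == 3) implies it.
Countermodel: at the initial state arr = {[-1] = 3, [0] = 2, [2] = 3, elsewhere 3}, cnt = 0, n = -1, tab = {[-1] = 2, [0] = 2, [2] = 2, elsewhere 2}, w = -4, x = 0, the precondition holds but the weakest precondition fails.
Answer: invalid


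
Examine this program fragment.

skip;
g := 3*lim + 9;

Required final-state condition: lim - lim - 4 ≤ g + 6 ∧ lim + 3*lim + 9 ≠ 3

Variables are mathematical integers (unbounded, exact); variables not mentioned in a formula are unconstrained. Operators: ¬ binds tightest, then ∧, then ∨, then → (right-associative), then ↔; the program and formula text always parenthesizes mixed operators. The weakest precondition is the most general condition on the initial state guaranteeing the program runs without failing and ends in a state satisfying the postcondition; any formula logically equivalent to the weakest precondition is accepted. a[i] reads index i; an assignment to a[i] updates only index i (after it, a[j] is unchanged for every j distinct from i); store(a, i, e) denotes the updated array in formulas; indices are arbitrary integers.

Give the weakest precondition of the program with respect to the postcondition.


Working backward. After the program, the postcondition lim - lim - 4 ≤ g + 6 ∧ lim + 3*lim + 9 ≠ 3 must hold; in canonical form it is g ≥ -10 ∧ 4*lim ≠ -6.
Before g := 3*lim + 9: 3*lim ≥ -19 ∧ 4*lim ≠ -6
Before skip: 3*lim ≥ -19 ∧ 4*lim ≠ -6
Answer: WP = 3*lim ≥ -19 ∧ 4*lim ≠ -6


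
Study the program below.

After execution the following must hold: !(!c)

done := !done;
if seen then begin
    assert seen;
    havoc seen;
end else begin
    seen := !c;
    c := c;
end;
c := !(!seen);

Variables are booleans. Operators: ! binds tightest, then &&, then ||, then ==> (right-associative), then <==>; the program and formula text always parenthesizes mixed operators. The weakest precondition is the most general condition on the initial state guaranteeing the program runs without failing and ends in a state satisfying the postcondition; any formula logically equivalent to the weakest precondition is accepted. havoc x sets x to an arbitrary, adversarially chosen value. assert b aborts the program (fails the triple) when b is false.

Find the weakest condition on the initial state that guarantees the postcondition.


Working backward. After the program, the postcondition !(!c) must hold; in canonical form it is c.
Before c := !(!seen): seen
Then branch requires false; else branch requires !c.
Before the if: (!seen) && ((!seen) ==> (!c))
Before done := !done: (!seen) && ((!seen) ==> (!c))
Answer: WP = (!seen) && ((!seen) ==> (!c))


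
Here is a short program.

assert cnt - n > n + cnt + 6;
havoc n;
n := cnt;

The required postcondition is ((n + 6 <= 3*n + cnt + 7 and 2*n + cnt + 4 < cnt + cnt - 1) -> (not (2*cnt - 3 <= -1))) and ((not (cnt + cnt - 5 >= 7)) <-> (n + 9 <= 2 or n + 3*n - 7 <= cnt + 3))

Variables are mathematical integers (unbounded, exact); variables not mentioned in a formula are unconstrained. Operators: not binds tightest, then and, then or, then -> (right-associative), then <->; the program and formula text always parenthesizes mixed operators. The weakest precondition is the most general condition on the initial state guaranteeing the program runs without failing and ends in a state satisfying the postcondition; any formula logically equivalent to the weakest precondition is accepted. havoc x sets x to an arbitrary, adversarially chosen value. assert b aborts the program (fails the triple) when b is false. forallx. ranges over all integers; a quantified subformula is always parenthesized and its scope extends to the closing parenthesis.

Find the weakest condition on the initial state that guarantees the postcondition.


Working backward. After the program, the postcondition ((n + 6 <= 3*n + cnt + 7 and 2*n + cnt + 4 < cnt + cnt - 1) -> (not (2*cnt - 3 <= -1))) and ((not (cnt + cnt - 5 >= 7)) <-> (n + 9 <= 2 or n + 3*n - 7 <= cnt + 3)) must hold; in canonical form it is ((cnt + 2*n >= -1 and 2*n < cnt - 5) -> (not (2*cnt <= 2))) and ((not (2*cnt >= 12)) <-> (n <= -7 or 4*n <= cnt + 10)).
Before n := cnt: ((3*cnt >= -1 and cnt < -5) -> (not (2*cnt <= 2))) and ((not (2*cnt >= 12)) <-> (cnt <= -7 or 3*cnt <= 10))
Before havoc n: ((3*cnt >= -1 and cnt < -5) -> (not (2*cnt <= 2))) and ((not (2*cnt >= 12)) <-> (cnt <= -7 or 3*cnt <= 10))
Before assert cnt - n > n + cnt + 6: 2*n < -6 and ((3*cnt >= -1 and cnt < -5) -> (not (2*cnt <= 2))) and ((not (2*cnt >= 12)) <-> (cnt <= -7 or 3*cnt <= 10))
Answer: WP = 2*n < -6 and ((3*cnt >= -1 and cnt < -5) -> (not (2*cnt <= 2))) and ((not (2*cnt >= 12)) <-> (cnt <= -7 or 3*cnt <= 10))


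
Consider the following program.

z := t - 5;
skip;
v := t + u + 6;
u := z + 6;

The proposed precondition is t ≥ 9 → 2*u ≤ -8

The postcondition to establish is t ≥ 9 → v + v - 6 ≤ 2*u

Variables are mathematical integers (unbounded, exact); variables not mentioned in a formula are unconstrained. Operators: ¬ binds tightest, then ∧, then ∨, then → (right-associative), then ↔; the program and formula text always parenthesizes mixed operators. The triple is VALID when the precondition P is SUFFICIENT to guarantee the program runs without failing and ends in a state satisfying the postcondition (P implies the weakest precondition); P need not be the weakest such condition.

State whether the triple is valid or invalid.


Working backward. After the program, the postcondition t ≥ 9 → v + v - 6 ≤ 2*u must hold; in canonical form it is t ≥ 9 → 2*v ≤ 2*u + 6.
Before u := z + 6: t ≥ 9 → 2*v ≤ 2*z + 18
Before v := t + u + 6: t ≥ 9 → 2*t + 2*u ≤ 2*z + 6
Before skip: t ≥ 9 → 2*t + 2*u ≤ 2*z + 6
Before z := t - 5: t ≥ 9 → 2*u ≤ -4
The weakest precondition is t ≥ 9 → 2*u ≤ -4.
Check whether t ≥ 9 → 2*u ≤ -8 implies it.
Every state satisfying the precondition satisfies the weakest precondition: the implication holds.
Answer: valid


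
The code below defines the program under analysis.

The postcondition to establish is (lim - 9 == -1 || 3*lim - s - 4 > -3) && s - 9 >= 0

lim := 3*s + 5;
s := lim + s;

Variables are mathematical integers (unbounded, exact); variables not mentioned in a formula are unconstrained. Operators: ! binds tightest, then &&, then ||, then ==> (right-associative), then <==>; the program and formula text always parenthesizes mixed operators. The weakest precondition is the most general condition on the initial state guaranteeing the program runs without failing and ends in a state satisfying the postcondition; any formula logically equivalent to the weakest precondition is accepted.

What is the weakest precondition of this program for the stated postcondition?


Working backward. After the program, the postcondition (lim - 9 == -1 || 3*lim - s - 4 > -3) && s - 9 >= 0 must hold; in canonical form it is (lim == 8 || 3*lim > s + 1) && s >= 9.
Before s := lim + s: (lim == 8 || 2*lim > s + 1) && lim + s >= 9
Before lim := 3*s + 5: (3*s == 3 || 5*s > -9) && 4*s >= 4
Answer: WP = (3*s == 3 || 5*s > -9) && 4*s >= 4


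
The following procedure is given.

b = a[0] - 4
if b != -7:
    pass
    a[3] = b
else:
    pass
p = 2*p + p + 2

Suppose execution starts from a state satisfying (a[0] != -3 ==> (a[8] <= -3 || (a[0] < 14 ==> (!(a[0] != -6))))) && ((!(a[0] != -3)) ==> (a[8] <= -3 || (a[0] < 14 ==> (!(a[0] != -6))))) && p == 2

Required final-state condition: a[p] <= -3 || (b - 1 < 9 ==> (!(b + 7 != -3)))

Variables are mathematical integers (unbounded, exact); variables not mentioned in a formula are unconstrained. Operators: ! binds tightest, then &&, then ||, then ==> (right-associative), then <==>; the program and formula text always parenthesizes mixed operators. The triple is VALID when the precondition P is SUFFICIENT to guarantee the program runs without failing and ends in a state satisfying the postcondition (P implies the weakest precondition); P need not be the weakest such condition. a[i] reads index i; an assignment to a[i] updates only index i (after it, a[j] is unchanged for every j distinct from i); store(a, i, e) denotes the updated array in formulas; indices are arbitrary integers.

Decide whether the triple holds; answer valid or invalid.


Working backward. After the program, the postcondition a[p] <= -3 || (b - 1 < 9 ==> (!(b + 7 != -3))) must hold; in canonical form it is a[p] <= -3 || (b < 10 ==> (!(b != -10))).
Before p := 2*p + p + 2: a[3*p + 2] <= -3 || (b < 10 ==> (!(b != -10)))
Then branch requires store(a, 3, b)[3*p + 2] <= -3 || (b < 10 ==> (!(b != -10))); else branch requires a[3*p + 2] <= -3 || (b < 10 ==> (!(b != -10))).
Before the if: (b != -7 ==> (store(a, 3, b)[3*p + 2] <= -3 || (b < 10 ==> (!(b != -10))))) && ((!(b != -7)) ==> (a[3*p + 2] <= -3 || (b < 10 ==> (!(b != -10)))))
Before b := a[0] - 4: (a[0] != -3 ==> (store(a, 3, a[0] - 4)[3*p + 2] <= -3 || (a[0] < 14 ==> (!(a[0] != -6))))) && ((!(a[0] != -3)) ==> (a[3*p + 2] <= -3 || (a[0] < 14 ==> (!(a[0] != -6)))))
The weakest precondition is (a[0] != -3 ==> (store(a, 3, a[0] - 4)[3*p + 2] <= -3 || (a[0] < 14 ==> (!(a[0] != -6))))) && ((!(a[0] != -3)) ==> (a[3*p + 2] <= -3 || (a[0] < 14 ==> (!(a[0] != -6))))).
Check whether (a[0] != -3 ==> (a[8] <= -3 || (a[0] < 14 ==> (!(a[0] != -6))))) && ((!(a[0] != -3)) ==> (a[8] <= -3 || (a[0] < 14 ==> (!(a[0] != -6))))) && p == 2 implies it.
Every state satisfying the precondition satisfies the weakest precondition: the implication holds.
Answer: valid


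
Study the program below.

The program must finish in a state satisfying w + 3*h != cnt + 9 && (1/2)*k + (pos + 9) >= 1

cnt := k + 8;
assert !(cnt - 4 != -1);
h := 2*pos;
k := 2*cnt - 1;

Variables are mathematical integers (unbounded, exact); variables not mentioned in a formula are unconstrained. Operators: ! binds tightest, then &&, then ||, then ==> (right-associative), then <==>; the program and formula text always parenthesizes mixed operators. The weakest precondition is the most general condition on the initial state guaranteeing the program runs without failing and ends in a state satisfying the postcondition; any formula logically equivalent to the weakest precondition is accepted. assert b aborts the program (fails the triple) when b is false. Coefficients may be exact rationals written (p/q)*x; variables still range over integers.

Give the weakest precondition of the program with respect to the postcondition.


Working backward. After the program, the postcondition w + 3*h != cnt + 9 && (1/2)*k + (pos + 9) >= 1 must hold; in canonical form it is 3*h + w != cnt + 9 && (1/2)*k + pos >= -8.
Before k := 2*cnt - 1: 3*h + w != cnt + 9 && cnt + pos >= -15/2
Before h := 2*pos: 6*pos + w != cnt + 9 && cnt + pos >= -15/2
Before assert !(cnt - 4 != -1): (!(cnt != 3)) && 6*pos + w != cnt + 9 && cnt + pos >= -15/2
Before cnt := k + 8: (!(k != -5)) && 6*pos + w != k + 17 && k + pos >= -31/2
Answer: WP = (!(k != -5)) && 6*pos + w != k + 17 && k + pos >= -31/2
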